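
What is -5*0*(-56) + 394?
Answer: 394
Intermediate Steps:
-5*0*(-56) + 394 = 0*(-56) + 394 = 0 + 394 = 394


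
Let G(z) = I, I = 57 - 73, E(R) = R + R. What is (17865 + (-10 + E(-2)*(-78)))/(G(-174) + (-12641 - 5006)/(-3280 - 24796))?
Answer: -510056692/431569 ≈ -1181.9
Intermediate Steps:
E(R) = 2*R
I = -16
G(z) = -16
(17865 + (-10 + E(-2)*(-78)))/(G(-174) + (-12641 - 5006)/(-3280 - 24796)) = (17865 + (-10 + (2*(-2))*(-78)))/(-16 + (-12641 - 5006)/(-3280 - 24796)) = (17865 + (-10 - 4*(-78)))/(-16 - 17647/(-28076)) = (17865 + (-10 + 312))/(-16 - 17647*(-1/28076)) = (17865 + 302)/(-16 + 17647/28076) = 18167/(-431569/28076) = 18167*(-28076/431569) = -510056692/431569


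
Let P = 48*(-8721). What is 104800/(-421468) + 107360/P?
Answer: -1392483170/2756716821 ≈ -0.50512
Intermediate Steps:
P = -418608
104800/(-421468) + 107360/P = 104800/(-421468) + 107360/(-418608) = 104800*(-1/421468) + 107360*(-1/418608) = -26200/105367 - 6710/26163 = -1392483170/2756716821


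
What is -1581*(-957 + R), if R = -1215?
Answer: 3433932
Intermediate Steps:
-1581*(-957 + R) = -1581*(-957 - 1215) = -1581*(-2172) = 3433932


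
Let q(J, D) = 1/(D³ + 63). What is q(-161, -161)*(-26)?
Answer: 13/2086609 ≈ 6.2302e-6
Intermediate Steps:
q(J, D) = 1/(63 + D³)
q(-161, -161)*(-26) = -26/(63 + (-161)³) = -26/(63 - 4173281) = -26/(-4173218) = -1/4173218*(-26) = 13/2086609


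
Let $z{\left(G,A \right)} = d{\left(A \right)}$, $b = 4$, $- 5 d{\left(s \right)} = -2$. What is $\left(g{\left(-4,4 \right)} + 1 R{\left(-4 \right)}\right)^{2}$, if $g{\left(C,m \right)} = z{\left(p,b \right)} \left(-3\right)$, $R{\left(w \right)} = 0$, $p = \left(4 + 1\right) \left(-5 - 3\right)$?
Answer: $\frac{36}{25} \approx 1.44$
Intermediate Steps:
$d{\left(s \right)} = \frac{2}{5}$ ($d{\left(s \right)} = \left(- \frac{1}{5}\right) \left(-2\right) = \frac{2}{5}$)
$p = -40$ ($p = 5 \left(-8\right) = -40$)
$z{\left(G,A \right)} = \frac{2}{5}$
$g{\left(C,m \right)} = - \frac{6}{5}$ ($g{\left(C,m \right)} = \frac{2}{5} \left(-3\right) = - \frac{6}{5}$)
$\left(g{\left(-4,4 \right)} + 1 R{\left(-4 \right)}\right)^{2} = \left(- \frac{6}{5} + 1 \cdot 0\right)^{2} = \left(- \frac{6}{5} + 0\right)^{2} = \left(- \frac{6}{5}\right)^{2} = \frac{36}{25}$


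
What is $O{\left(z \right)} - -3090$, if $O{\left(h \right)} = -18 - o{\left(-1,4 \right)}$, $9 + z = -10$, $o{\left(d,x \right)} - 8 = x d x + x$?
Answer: $3076$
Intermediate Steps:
$o{\left(d,x \right)} = 8 + x + d x^{2}$ ($o{\left(d,x \right)} = 8 + \left(x d x + x\right) = 8 + \left(d x x + x\right) = 8 + \left(d x^{2} + x\right) = 8 + \left(x + d x^{2}\right) = 8 + x + d x^{2}$)
$z = -19$ ($z = -9 - 10 = -19$)
$O{\left(h \right)} = -14$ ($O{\left(h \right)} = -18 - \left(8 + 4 - 4^{2}\right) = -18 - \left(8 + 4 - 16\right) = -18 - -4 = -18 + 4 = -14$)
$O{\left(z \right)} - -3090 = -14 - -3090 = -14 + 3090 = 3076$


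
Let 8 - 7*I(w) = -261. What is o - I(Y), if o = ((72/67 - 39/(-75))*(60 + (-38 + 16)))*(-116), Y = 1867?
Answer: -82866951/11725 ≈ -7067.5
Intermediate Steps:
I(w) = 269/7 (I(w) = 8/7 - ⅐*(-261) = 8/7 + 261/7 = 269/7)
o = -11773768/1675 (o = ((72*(1/67) - 39*(-1/75))*(60 - 22))*(-116) = ((72/67 + 13/25)*38)*(-116) = ((2671/1675)*38)*(-116) = (101498/1675)*(-116) = -11773768/1675 ≈ -7029.1)
o - I(Y) = -11773768/1675 - 1*269/7 = -11773768/1675 - 269/7 = -82866951/11725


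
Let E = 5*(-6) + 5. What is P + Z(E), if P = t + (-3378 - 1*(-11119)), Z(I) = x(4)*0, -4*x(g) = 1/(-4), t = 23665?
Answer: 31406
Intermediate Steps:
x(g) = 1/16 (x(g) = -1/4/(-4) = -1/4*(-1/4) = 1/16)
E = -25 (E = -30 + 5 = -25)
Z(I) = 0 (Z(I) = (1/16)*0 = 0)
P = 31406 (P = 23665 + (-3378 - 1*(-11119)) = 23665 + (-3378 + 11119) = 23665 + 7741 = 31406)
P + Z(E) = 31406 + 0 = 31406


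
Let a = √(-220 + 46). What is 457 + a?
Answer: 457 + I*√174 ≈ 457.0 + 13.191*I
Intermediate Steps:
a = I*√174 (a = √(-174) = I*√174 ≈ 13.191*I)
457 + a = 457 + I*√174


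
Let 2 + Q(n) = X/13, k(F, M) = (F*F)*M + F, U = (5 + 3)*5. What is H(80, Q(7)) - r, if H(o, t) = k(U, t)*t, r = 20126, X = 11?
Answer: -3049094/169 ≈ -18042.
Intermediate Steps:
U = 40 (U = 8*5 = 40)
k(F, M) = F + M*F**2 (k(F, M) = F**2*M + F = M*F**2 + F = F + M*F**2)
Q(n) = -15/13 (Q(n) = -2 + 11/13 = -15/13)
H(o, t) = t*(40 + 1600*t) (H(o, t) = (40*(1 + 40*t))*t = (40 + 1600*t)*t = t*(40 + 1600*t))
H(80, Q(7)) - r = 40*(-15/13)*(1 + 40*(-15/13)) - 1*20126 = 40*(-15/13)*(1 - 600/13) - 20126 = 40*(-15/13)*(-587/13) - 20126 = 352200/169 - 20126 = -3049094/169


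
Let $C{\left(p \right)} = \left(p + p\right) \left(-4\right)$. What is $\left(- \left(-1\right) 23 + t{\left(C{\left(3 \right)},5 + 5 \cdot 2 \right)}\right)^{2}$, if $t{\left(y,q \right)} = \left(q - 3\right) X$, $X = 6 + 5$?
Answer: $24025$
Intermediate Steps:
$X = 11$
$C{\left(p \right)} = - 8 p$ ($C{\left(p \right)} = 2 p \left(-4\right) = - 8 p$)
$t{\left(y,q \right)} = -33 + 11 q$ ($t{\left(y,q \right)} = \left(q - 3\right) 11 = \left(-3 + q\right) 11 = -33 + 11 q$)
$\left(- \left(-1\right) 23 + t{\left(C{\left(3 \right)},5 + 5 \cdot 2 \right)}\right)^{2} = \left(- \left(-1\right) 23 - \left(33 - 11 \left(5 + 5 \cdot 2\right)\right)\right)^{2} = \left(\left(-1\right) \left(-23\right) - \left(33 - 11 \left(5 + 10\right)\right)\right)^{2} = \left(23 + \left(-33 + 11 \cdot 15\right)\right)^{2} = \left(23 + \left(-33 + 165\right)\right)^{2} = \left(23 + 132\right)^{2} = 155^{2} = 24025$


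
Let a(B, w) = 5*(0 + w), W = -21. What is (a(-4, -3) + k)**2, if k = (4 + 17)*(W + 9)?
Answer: 71289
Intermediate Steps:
k = -252 (k = (4 + 17)*(-21 + 9) = 21*(-12) = -252)
a(B, w) = 5*w
(a(-4, -3) + k)**2 = (5*(-3) - 252)**2 = (-15 - 252)**2 = (-267)**2 = 71289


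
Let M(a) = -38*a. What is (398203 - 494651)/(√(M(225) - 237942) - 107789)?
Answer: 253561792/283383293 + 578688*I*√6847/11618715013 ≈ 0.89477 + 0.0041213*I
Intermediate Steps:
(398203 - 494651)/(√(M(225) - 237942) - 107789) = (398203 - 494651)/(√(-38*225 - 237942) - 107789) = -96448/(√(-8550 - 237942) - 107789) = -96448/(√(-246492) - 107789) = -96448/(6*I*√6847 - 107789) = -96448/(-107789 + 6*I*√6847)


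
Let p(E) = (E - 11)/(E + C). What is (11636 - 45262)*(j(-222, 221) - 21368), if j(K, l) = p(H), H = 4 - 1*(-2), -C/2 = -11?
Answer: 10059369217/14 ≈ 7.1853e+8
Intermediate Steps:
C = 22 (C = -2*(-11) = 22)
H = 6 (H = 4 + 2 = 6)
p(E) = (-11 + E)/(22 + E) (p(E) = (E - 11)/(E + 22) = (-11 + E)/(22 + E))
j(K, l) = -5/28 (j(K, l) = (-11 + 6)/(22 + 6) = -5/28)
(11636 - 45262)*(j(-222, 221) - 21368) = (11636 - 45262)*(-5/28 - 21368) = -33626*(-598309/28) = 10059369217/14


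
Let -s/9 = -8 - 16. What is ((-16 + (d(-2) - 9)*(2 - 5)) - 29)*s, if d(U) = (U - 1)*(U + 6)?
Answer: 3888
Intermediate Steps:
d(U) = (-1 + U)*(6 + U)
s = 216 (s = -9*(-8 - 16) = -9*(-24) = 216)
((-16 + (d(-2) - 9)*(2 - 5)) - 29)*s = ((-16 + ((-6 + (-2)**2 + 5*(-2)) - 9)*(2 - 5)) - 29)*216 = ((-16 + ((-6 + 4 - 10) - 9)*(-3)) - 29)*216 = ((-16 + (-12 - 9)*(-3)) - 29)*216 = ((-16 - 21*(-3)) - 29)*216 = ((-16 + 63) - 29)*216 = (47 - 29)*216 = 18*216 = 3888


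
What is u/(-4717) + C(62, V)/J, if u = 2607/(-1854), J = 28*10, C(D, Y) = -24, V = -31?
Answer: -8714903/102028710 ≈ -0.085416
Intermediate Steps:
J = 280
u = -869/618 (u = 2607*(-1/1854) = -869/618 ≈ -1.4061)
u/(-4717) + C(62, V)/J = -869/618/(-4717) - 24/280 = -869/618*(-1/4717) - 24*1/280 = 869/2915106 - 3/35 = -8714903/102028710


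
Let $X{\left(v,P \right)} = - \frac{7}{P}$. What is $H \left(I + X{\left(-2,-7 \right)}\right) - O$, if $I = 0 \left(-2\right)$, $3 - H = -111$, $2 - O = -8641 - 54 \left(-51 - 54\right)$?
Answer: $-2859$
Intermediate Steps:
$O = 2973$ ($O = 2 - \left(-8641 - 54 \left(-51 - 54\right)\right) = 2 - \left(-8641 - 54 \left(-105\right)\right) = 2 - \left(-8641 - -5670\right) = 2 - \left(-8641 + 5670\right) = 2 - -2971 = 2 + 2971 = 2973$)
$H = 114$ ($H = 3 - -111 = 3 + 111 = 114$)
$I = 0$
$H \left(I + X{\left(-2,-7 \right)}\right) - O = 114 \left(0 - \frac{7}{-7}\right) - 2973 = 114 \left(0 - -1\right) - 2973 = 114 \left(0 + 1\right) - 2973 = 114 \cdot 1 - 2973 = 114 - 2973 = -2859$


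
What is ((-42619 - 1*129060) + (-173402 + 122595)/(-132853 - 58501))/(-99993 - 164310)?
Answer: 3650156951/5619492918 ≈ 0.64955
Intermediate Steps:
((-42619 - 1*129060) + (-173402 + 122595)/(-132853 - 58501))/(-99993 - 164310) = ((-42619 - 129060) - 50807/(-191354))/(-264303) = (-171679 - 50807*(-1/191354))*(-1/264303) = (-171679 + 50807/191354)*(-1/264303) = -32851412559/191354*(-1/264303) = 3650156951/5619492918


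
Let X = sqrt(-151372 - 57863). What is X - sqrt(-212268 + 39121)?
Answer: I*(sqrt(209235) - sqrt(173147)) ≈ 41.313*I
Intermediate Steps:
X = I*sqrt(209235) (X = sqrt(-209235) = I*sqrt(209235) ≈ 457.42*I)
X - sqrt(-212268 + 39121) = I*sqrt(209235) - sqrt(-212268 + 39121) = I*sqrt(209235) - sqrt(-173147) = I*sqrt(209235) - I*sqrt(173147)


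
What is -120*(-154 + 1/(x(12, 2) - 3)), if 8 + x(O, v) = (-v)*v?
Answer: 18488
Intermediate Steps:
x(O, v) = -8 - v² (x(O, v) = -8 + (-v)*v = -8 - v²)
-120*(-154 + 1/(x(12, 2) - 3)) = -120*(-154 + 1/((-8 - 1*2²) - 3)) = -120*(-154 + 1/((-8 - 1*4) - 3)) = -120*(-154 + 1/((-8 - 4) - 3)) = -120*(-154 + 1/(-12 - 3)) = -120*(-154 + 1/(-15)) = -120*(-154 - 1/15) = -120*(-2311/15) = 18488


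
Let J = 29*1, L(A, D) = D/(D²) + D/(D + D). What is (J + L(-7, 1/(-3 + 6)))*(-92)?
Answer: -2990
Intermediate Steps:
L(A, D) = ½ + 1/D (L(A, D) = D/D² + D/((2*D)) = 1/D + D*(1/(2*D)) = 1/D + ½ = ½ + 1/D)
J = 29
(J + L(-7, 1/(-3 + 6)))*(-92) = (29 + (2 + 1/(-3 + 6))/(2*(1/(-3 + 6))))*(-92) = (29 + (2 + 1/3)/(2*(1/3)))*(-92) = (29 + (2 + ⅓)/(2*(⅓)))*(-92) = (29 + (½)*3*(7/3))*(-92) = (29 + 7/2)*(-92) = (65/2)*(-92) = -2990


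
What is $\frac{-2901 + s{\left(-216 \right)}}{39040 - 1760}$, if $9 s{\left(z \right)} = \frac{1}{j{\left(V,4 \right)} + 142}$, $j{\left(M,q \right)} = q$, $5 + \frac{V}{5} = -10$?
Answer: $- \frac{3811913}{48985920} \approx -0.077816$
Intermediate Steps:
$V = -75$ ($V = -25 + 5 \left(-10\right) = -25 - 50 = -75$)
$s{\left(z \right)} = \frac{1}{1314}$ ($s{\left(z \right)} = \frac{1}{9 \left(4 + 142\right)} = \frac{1}{9 \cdot 146} = \frac{1}{9} \cdot \frac{1}{146} = \frac{1}{1314}$)
$\frac{-2901 + s{\left(-216 \right)}}{39040 - 1760} = \frac{-2901 + \frac{1}{1314}}{39040 - 1760} = - \frac{3811913}{1314 \left(39040 - 1760\right)} = - \frac{3811913}{1314 \cdot 37280} = \left(- \frac{3811913}{1314}\right) \frac{1}{37280} = - \frac{3811913}{48985920}$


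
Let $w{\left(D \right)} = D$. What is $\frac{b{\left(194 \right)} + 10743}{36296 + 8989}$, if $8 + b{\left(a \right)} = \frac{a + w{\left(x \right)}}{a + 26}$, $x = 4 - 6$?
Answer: $\frac{590473}{2490675} \approx 0.23707$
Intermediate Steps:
$x = -2$
$b{\left(a \right)} = -8 + \frac{-2 + a}{26 + a}$ ($b{\left(a \right)} = -8 + \frac{a - 2}{a + 26} = -8 + \frac{-2 + a}{26 + a}$)
$\frac{b{\left(194 \right)} + 10743}{36296 + 8989} = \frac{\frac{7 \left(-30 - 194\right)}{26 + 194} + 10743}{36296 + 8989} = \frac{\frac{7 \left(-30 - 194\right)}{220} + 10743}{45285} = \left(7 \cdot \frac{1}{220} \left(-224\right) + 10743\right) \frac{1}{45285} = \left(- \frac{392}{55} + 10743\right) \frac{1}{45285} = \frac{590473}{55} \cdot \frac{1}{45285} = \frac{590473}{2490675}$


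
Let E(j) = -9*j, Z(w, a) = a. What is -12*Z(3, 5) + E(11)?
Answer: -159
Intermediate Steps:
-12*Z(3, 5) + E(11) = -12*5 - 9*11 = -60 - 99 = -159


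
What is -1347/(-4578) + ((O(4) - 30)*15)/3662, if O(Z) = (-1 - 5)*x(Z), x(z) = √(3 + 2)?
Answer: 478769/2794106 - 45*√5/1831 ≈ 0.11639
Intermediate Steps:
x(z) = √5
O(Z) = -6*√5 (O(Z) = (-1 - 5)*√5 = -6*√5)
-1347/(-4578) + ((O(4) - 30)*15)/3662 = -1347/(-4578) + ((-6*√5 - 30)*15)/3662 = -1347*(-1/4578) + ((-30 - 6*√5)*15)*(1/3662) = 449/1526 + (-450 - 90*√5)*(1/3662) = 449/1526 + (-225/1831 - 45*√5/1831) = 478769/2794106 - 45*√5/1831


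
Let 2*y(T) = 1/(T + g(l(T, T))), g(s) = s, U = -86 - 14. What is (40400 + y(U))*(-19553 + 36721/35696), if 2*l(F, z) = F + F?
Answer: -11278502320792833/14278400 ≈ -7.8990e+8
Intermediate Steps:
l(F, z) = F (l(F, z) = (F + F)/2 = (2*F)/2 = F)
U = -100
y(T) = 1/(4*T) (y(T) = 1/(2*(T + T)) = 1/(2*((2*T))) = (1/(2*T))/2 = 1/(4*T))
(40400 + y(U))*(-19553 + 36721/35696) = (40400 + (¼)/(-100))*(-19553 + 36721/35696) = (40400 + (¼)*(-1/100))*(-19553 + 36721*(1/35696)) = (40400 - 1/400)*(-19553 + 36721/35696) = (16159999/400)*(-697927167/35696) = -11278502320792833/14278400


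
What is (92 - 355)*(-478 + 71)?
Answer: 107041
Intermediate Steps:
(92 - 355)*(-478 + 71) = -263*(-407) = 107041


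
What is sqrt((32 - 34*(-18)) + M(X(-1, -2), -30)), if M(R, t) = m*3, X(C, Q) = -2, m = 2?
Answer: 5*sqrt(26) ≈ 25.495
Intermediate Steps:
M(R, t) = 6 (M(R, t) = 2*3 = 6)
sqrt((32 - 34*(-18)) + M(X(-1, -2), -30)) = sqrt((32 - 34*(-18)) + 6) = sqrt((32 + 612) + 6) = sqrt(644 + 6) = sqrt(650) = 5*sqrt(26)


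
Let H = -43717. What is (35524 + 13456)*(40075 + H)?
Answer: -178385160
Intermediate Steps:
(35524 + 13456)*(40075 + H) = (35524 + 13456)*(40075 - 43717) = 48980*(-3642) = -178385160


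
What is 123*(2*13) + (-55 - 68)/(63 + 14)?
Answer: 246123/77 ≈ 3196.4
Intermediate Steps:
123*(2*13) + (-55 - 68)/(63 + 14) = 123*26 - 123/77 = 3198 - 123*1/77 = 3198 - 123/77 = 246123/77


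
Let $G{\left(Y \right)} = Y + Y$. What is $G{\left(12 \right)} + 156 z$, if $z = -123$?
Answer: $-19164$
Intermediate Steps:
$G{\left(Y \right)} = 2 Y$
$G{\left(12 \right)} + 156 z = 2 \cdot 12 + 156 \left(-123\right) = 24 - 19188 = -19164$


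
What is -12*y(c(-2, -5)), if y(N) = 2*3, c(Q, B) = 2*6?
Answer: -72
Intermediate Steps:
c(Q, B) = 12
y(N) = 6
-12*y(c(-2, -5)) = -12*6 = -72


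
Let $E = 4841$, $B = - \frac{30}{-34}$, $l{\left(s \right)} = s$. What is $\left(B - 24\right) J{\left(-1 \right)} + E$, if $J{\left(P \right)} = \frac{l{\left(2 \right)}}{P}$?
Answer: $\frac{83083}{17} \approx 4887.2$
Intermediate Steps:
$B = \frac{15}{17}$ ($B = \left(-30\right) \left(- \frac{1}{34}\right) = \frac{15}{17} \approx 0.88235$)
$J{\left(P \right)} = \frac{2}{P}$
$\left(B - 24\right) J{\left(-1 \right)} + E = \left(\frac{15}{17} - 24\right) \frac{2}{-1} + 4841 = - \frac{393 \cdot 2 \left(-1\right)}{17} + 4841 = \left(- \frac{393}{17}\right) \left(-2\right) + 4841 = \frac{786}{17} + 4841 = \frac{83083}{17}$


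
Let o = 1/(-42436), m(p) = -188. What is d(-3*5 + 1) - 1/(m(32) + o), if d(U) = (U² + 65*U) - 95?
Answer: -6454134485/7977969 ≈ -808.99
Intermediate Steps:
d(U) = -95 + U² + 65*U
o = -1/42436 ≈ -2.3565e-5
d(-3*5 + 1) - 1/(m(32) + o) = (-95 + (-3*5 + 1)² + 65*(-3*5 + 1)) - 1/(-188 - 1/42436) = (-95 + (-15 + 1)² + 65*(-15 + 1)) - 1/(-7977969/42436) = (-95 + (-14)² + 65*(-14)) - 1*(-42436/7977969) = (-95 + 196 - 910) + 42436/7977969 = -809 + 42436/7977969 = -6454134485/7977969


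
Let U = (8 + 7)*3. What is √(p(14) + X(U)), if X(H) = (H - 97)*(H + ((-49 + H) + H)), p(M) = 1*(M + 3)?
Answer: 9*I*√55 ≈ 66.746*I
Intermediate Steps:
p(M) = 3 + M (p(M) = 1*(3 + M) = 3 + M)
U = 45 (U = 15*3 = 45)
X(H) = (-97 + H)*(-49 + 3*H) (X(H) = (-97 + H)*(H + (-49 + 2*H)) = (-97 + H)*(-49 + 3*H))
√(p(14) + X(U)) = √((3 + 14) + (4753 - 340*45 + 3*45²)) = √(17 + (4753 - 15300 + 3*2025)) = √(17 + (4753 - 15300 + 6075)) = √(17 - 4472) = √(-4455) = 9*I*√55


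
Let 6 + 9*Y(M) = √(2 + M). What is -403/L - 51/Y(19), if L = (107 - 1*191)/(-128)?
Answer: -45202/105 + 153*√21/5 ≈ -290.27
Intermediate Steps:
Y(M) = -⅔ + √(2 + M)/9
L = 21/32 (L = (107 - 191)*(-1/128) = -84*(-1/128) = 21/32 ≈ 0.65625)
-403/L - 51/Y(19) = -403/21/32 - 51/(-⅔ + √(2 + 19)/9) = -403*32/21 - 51/(-⅔ + √21/9) = -12896/21 - 51/(-⅔ + √21/9)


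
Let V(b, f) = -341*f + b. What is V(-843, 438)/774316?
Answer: -150201/774316 ≈ -0.19398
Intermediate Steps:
V(b, f) = b - 341*f
V(-843, 438)/774316 = (-843 - 341*438)/774316 = (-843 - 149358)*(1/774316) = -150201*1/774316 = -150201/774316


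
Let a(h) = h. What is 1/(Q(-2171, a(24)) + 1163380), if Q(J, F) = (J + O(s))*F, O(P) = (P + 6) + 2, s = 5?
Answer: 1/1111588 ≈ 8.9961e-7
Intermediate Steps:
O(P) = 8 + P (O(P) = (6 + P) + 2 = 8 + P)
Q(J, F) = F*(13 + J) (Q(J, F) = (J + (8 + 5))*F = (J + 13)*F = (13 + J)*F = F*(13 + J))
1/(Q(-2171, a(24)) + 1163380) = 1/(24*(13 - 2171) + 1163380) = 1/(24*(-2158) + 1163380) = 1/(-51792 + 1163380) = 1/1111588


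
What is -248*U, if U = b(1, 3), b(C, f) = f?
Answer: -744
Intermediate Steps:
U = 3
-248*U = -248*3 = -744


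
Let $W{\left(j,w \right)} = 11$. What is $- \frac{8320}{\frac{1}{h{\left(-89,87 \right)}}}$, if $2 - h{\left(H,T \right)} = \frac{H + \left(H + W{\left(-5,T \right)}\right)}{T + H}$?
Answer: $678080$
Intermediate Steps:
$h{\left(H,T \right)} = 2 - \frac{11 + 2 H}{H + T}$ ($h{\left(H,T \right)} = 2 - \frac{H + \left(H + 11\right)}{T + H} = 2 - \frac{H + \left(11 + H\right)}{H + T} = 2 - \frac{11 + 2 H}{H + T}$)
$- \frac{8320}{\frac{1}{h{\left(-89,87 \right)}}} = - \frac{8320}{\frac{1}{\frac{1}{-89 + 87} \left(-11 + 2 \cdot 87\right)}} = - \frac{8320}{\frac{1}{\frac{1}{-2} \left(-11 + 174\right)}} = - \frac{8320}{\frac{1}{\left(- \frac{1}{2}\right) 163}} = - \frac{8320}{\frac{1}{- \frac{163}{2}}} = - \frac{8320}{- \frac{2}{163}} = \left(-8320\right) \left(- \frac{163}{2}\right) = 678080$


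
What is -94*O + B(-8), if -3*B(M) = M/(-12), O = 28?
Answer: -23690/9 ≈ -2632.2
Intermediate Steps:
B(M) = M/36 (B(M) = -M/(3*(-12)) = -M*(-1)/(3*12) = -(-1)*M/36 = M/36)
-94*O + B(-8) = -94*28 + (1/36)*(-8) = -2632 - 2/9 = -23690/9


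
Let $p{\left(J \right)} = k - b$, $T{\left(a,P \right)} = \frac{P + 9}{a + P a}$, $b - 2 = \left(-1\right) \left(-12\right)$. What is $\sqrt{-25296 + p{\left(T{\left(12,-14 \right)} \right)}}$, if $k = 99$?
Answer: $i \sqrt{25211} \approx 158.78 i$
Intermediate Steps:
$b = 14$ ($b = 2 - -12 = 2 + 12 = 14$)
$T{\left(a,P \right)} = \frac{9 + P}{a + P a}$
$p{\left(J \right)} = 85$ ($p{\left(J \right)} = 99 - 14 = 85$)
$\sqrt{-25296 + p{\left(T{\left(12,-14 \right)} \right)}} = \sqrt{-25296 + 85} = \sqrt{-25211} = i \sqrt{25211}$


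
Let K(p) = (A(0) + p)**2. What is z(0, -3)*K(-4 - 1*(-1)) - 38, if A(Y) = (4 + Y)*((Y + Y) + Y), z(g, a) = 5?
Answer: 7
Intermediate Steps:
A(Y) = 3*Y*(4 + Y) (A(Y) = (4 + Y)*(2*Y + Y) = (4 + Y)*(3*Y) = 3*Y*(4 + Y))
K(p) = p**2 (K(p) = (3*0*(4 + 0) + p)**2 = (3*0*4 + p)**2 = (0 + p)**2 = p**2)
z(0, -3)*K(-4 - 1*(-1)) - 38 = 5*(-4 - 1*(-1))**2 - 38 = 5*(-4 + 1)**2 - 38 = 5*(-3)**2 - 38 = 5*9 - 38 = 45 - 38 = 7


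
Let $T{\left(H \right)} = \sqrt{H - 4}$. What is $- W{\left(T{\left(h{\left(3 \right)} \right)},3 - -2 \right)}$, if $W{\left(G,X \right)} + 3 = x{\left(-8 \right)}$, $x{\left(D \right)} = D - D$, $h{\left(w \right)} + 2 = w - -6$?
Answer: $3$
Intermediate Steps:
$h{\left(w \right)} = 4 + w$ ($h{\left(w \right)} = -2 + \left(w - -6\right) = -2 + \left(w + 6\right) = -2 + \left(6 + w\right) = 4 + w$)
$x{\left(D \right)} = 0$
$T{\left(H \right)} = \sqrt{-4 + H}$
$W{\left(G,X \right)} = -3$ ($W{\left(G,X \right)} = -3 + 0 = -3$)
$- W{\left(T{\left(h{\left(3 \right)} \right)},3 - -2 \right)} = \left(-1\right) \left(-3\right) = 3$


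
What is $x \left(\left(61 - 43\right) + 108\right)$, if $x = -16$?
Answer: $-2016$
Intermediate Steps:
$x \left(\left(61 - 43\right) + 108\right) = - 16 \left(\left(61 - 43\right) + 108\right) = - 16 \left(18 + 108\right) = \left(-16\right) 126 = -2016$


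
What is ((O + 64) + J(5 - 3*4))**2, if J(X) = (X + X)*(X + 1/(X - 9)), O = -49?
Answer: 829921/64 ≈ 12968.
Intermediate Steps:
J(X) = 2*X*(X + 1/(-9 + X)) (J(X) = (2*X)*(X + 1/(-9 + X)) = 2*X*(X + 1/(-9 + X)))
((O + 64) + J(5 - 3*4))**2 = ((-49 + 64) + 2*(5 - 3*4)*(1 + (5 - 3*4)**2 - 9*(5 - 3*4))/(-9 + (5 - 3*4)))**2 = (15 + 2*(5 - 12)*(1 + (5 - 12)**2 - 9*(5 - 12))/(-9 + (5 - 12)))**2 = (15 + 2*(-7)*(1 + (-7)**2 - 9*(-7))/(-9 - 7))**2 = (15 + 2*(-7)*(1 + 49 + 63)/(-16))**2 = (15 + 2*(-7)*(-1/16)*113)**2 = (15 + 791/8)**2 = (911/8)**2 = 829921/64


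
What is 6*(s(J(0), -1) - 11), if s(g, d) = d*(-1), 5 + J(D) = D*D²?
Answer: -60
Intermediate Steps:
J(D) = -5 + D³ (J(D) = -5 + D*D² = -5 + D³)
s(g, d) = -d
6*(s(J(0), -1) - 11) = 6*(-1*(-1) - 11) = 6*(1 - 11) = 6*(-10) = -60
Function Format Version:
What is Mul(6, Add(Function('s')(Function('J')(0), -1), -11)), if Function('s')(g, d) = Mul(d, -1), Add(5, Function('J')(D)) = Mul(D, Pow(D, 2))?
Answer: -60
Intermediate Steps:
Function('J')(D) = Add(-5, Pow(D, 3)) (Function('J')(D) = Add(-5, Mul(D, Pow(D, 2))) = Add(-5, Pow(D, 3)))
Function('s')(g, d) = Mul(-1, d)
Mul(6, Add(Function('s')(Function('J')(0), -1), -11)) = Mul(6, Add(Mul(-1, -1), -11)) = Mul(6, Add(1, -11)) = Mul(6, -10) = -60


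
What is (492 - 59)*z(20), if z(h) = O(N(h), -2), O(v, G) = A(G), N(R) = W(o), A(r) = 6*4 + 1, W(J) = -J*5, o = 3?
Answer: 10825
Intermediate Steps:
W(J) = -5*J
A(r) = 25 (A(r) = 24 + 1 = 25)
N(R) = -15 (N(R) = -5*3 = -15)
O(v, G) = 25
z(h) = 25
(492 - 59)*z(20) = (492 - 59)*25 = 433*25 = 10825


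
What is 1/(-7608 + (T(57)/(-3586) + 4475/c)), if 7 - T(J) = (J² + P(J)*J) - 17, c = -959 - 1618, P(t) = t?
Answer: -4620561/35152910014 ≈ -0.00013144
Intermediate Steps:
c = -2577
T(J) = 24 - 2*J² (T(J) = 7 - ((J² + J*J) - 17) = 7 - ((J² + J²) - 17) = 7 - (2*J² - 17) = 7 - (-17 + 2*J²) = 7 + (17 - 2*J²) = 24 - 2*J²)
1/(-7608 + (T(57)/(-3586) + 4475/c)) = 1/(-7608 + ((24 - 2*57²)/(-3586) + 4475/(-2577))) = 1/(-7608 + ((24 - 2*3249)*(-1/3586) + 4475*(-1/2577))) = 1/(-7608 + ((24 - 6498)*(-1/3586) - 4475/2577)) = 1/(-7608 + (-6474*(-1/3586) - 4475/2577)) = 1/(-7608 + (3237/1793 - 4475/2577)) = 1/(-7608 + 318074/4620561) = 1/(-35152910014/4620561) = -4620561/35152910014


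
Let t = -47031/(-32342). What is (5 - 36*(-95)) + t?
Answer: 110818381/32342 ≈ 3426.5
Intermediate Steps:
t = 47031/32342 (t = -47031*(-1/32342) = 47031/32342 ≈ 1.4542)
(5 - 36*(-95)) + t = (5 - 36*(-95)) + 47031/32342 = (5 + 3420) + 47031/32342 = 3425 + 47031/32342 = 110818381/32342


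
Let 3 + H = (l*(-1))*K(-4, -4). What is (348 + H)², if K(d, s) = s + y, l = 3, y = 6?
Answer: 114921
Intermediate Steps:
K(d, s) = 6 + s (K(d, s) = s + 6 = 6 + s)
H = -9 (H = -3 + (3*(-1))*(6 - 4) = -3 - 3*2 = -3 - 6 = -9)
(348 + H)² = (348 - 9)² = 339² = 114921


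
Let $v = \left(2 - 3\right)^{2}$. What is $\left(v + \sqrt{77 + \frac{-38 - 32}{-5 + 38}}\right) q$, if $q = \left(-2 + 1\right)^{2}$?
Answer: $1 + \frac{\sqrt{81543}}{33} \approx 9.6533$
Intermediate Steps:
$v = 1$ ($v = \left(-1\right)^{2} = 1$)
$q = 1$ ($q = \left(-1\right)^{2} = 1$)
$\left(v + \sqrt{77 + \frac{-38 - 32}{-5 + 38}}\right) q = \left(1 + \sqrt{77 + \frac{-38 - 32}{-5 + 38}}\right) 1 = \left(1 + \sqrt{77 - \frac{70}{33}}\right) 1 = \left(1 + \sqrt{\frac{2471}{33}}\right) 1 = \left(1 + \frac{\sqrt{81543}}{33}\right) 1 = 1 + \frac{\sqrt{81543}}{33}$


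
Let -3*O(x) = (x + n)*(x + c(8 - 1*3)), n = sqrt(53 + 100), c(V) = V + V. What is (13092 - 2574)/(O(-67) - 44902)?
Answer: -242834325/1066037696 - 299763*sqrt(17)/1066037696 ≈ -0.22895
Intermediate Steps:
c(V) = 2*V
n = 3*sqrt(17) (n = sqrt(153) = 3*sqrt(17) ≈ 12.369)
O(x) = -(10 + x)*(x + 3*sqrt(17))/3 (O(x) = -(x + 3*sqrt(17))*(x + 2*(8 - 1*3))/3 = -(x + 3*sqrt(17))*(x + 2*(8 - 3))/3 = -(x + 3*sqrt(17))*(x + 2*5)/3 = -(x + 3*sqrt(17))*(x + 10)/3 = -(x + 3*sqrt(17))*(10 + x)/3 = -(10 + x)*(x + 3*sqrt(17))/3)
(13092 - 2574)/(O(-67) - 44902) = (13092 - 2574)/((-10*sqrt(17) - 10/3*(-67) - 1/3*(-67)**2 - 1*(-67)*sqrt(17)) - 44902) = 10518/((-10*sqrt(17) + 670/3 - 1/3*4489 + 67*sqrt(17)) - 44902) = 10518/((-10*sqrt(17) + 670/3 - 4489/3 + 67*sqrt(17)) - 44902) = 10518/((-1273 + 57*sqrt(17)) - 44902) = 10518/(-46175 + 57*sqrt(17))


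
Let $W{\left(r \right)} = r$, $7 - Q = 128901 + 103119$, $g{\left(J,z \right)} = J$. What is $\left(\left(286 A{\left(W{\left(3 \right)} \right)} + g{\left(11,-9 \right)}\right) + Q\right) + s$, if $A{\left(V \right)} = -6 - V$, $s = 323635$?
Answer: $89059$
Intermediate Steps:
$Q = -232013$ ($Q = 7 - \left(128901 + 103119\right) = 7 - 232020 = -232013$)
$\left(\left(286 A{\left(W{\left(3 \right)} \right)} + g{\left(11,-9 \right)}\right) + Q\right) + s = \left(\left(286 \left(-6 - 3\right) + 11\right) - 232013\right) + 323635 = \left(\left(286 \left(-9\right) + 11\right) - 232013\right) + 323635 = \left(\left(-2574 + 11\right) - 232013\right) + 323635 = \left(-2563 - 232013\right) + 323635 = -234576 + 323635 = 89059$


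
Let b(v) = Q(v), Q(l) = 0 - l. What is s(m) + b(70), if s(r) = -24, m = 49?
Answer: -94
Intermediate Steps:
Q(l) = -l
b(v) = -v
s(m) + b(70) = -24 - 1*70 = -24 - 70 = -94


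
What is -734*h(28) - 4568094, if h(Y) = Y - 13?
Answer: -4579104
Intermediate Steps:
h(Y) = -13 + Y
-734*h(28) - 4568094 = -734*(-13 + 28) - 4568094 = -734*15 - 4568094 = -11010 - 4568094 = -4579104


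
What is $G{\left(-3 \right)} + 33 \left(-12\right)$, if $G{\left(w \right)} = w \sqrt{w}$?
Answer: $-396 - 3 i \sqrt{3} \approx -396.0 - 5.1962 i$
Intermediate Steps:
$G{\left(w \right)} = w^{\frac{3}{2}}$
$G{\left(-3 \right)} + 33 \left(-12\right) = \left(-3\right)^{\frac{3}{2}} + 33 \left(-12\right) = - 3 i \sqrt{3} - 396 = -396 - 3 i \sqrt{3}$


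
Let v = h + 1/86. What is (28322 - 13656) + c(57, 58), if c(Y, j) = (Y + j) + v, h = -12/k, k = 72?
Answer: 1906729/129 ≈ 14781.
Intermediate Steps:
h = -⅙ (h = -12/72 = -12*1/72 = -⅙ ≈ -0.16667)
v = -20/129 (v = -⅙ + 1/86 = -20/129 ≈ -0.15504)
c(Y, j) = -20/129 + Y + j (c(Y, j) = (Y + j) - 20/129 = -20/129 + Y + j)
(28322 - 13656) + c(57, 58) = (28322 - 13656) + (-20/129 + 57 + 58) = 14666 + 14815/129 = 1906729/129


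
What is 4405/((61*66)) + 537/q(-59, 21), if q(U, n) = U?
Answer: -1902067/237534 ≈ -8.0076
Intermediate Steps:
4405/((61*66)) + 537/q(-59, 21) = 4405/((61*66)) + 537/(-59) = 4405/4026 + 537*(-1/59) = 4405*(1/4026) - 537/59 = 4405/4026 - 537/59 = -1902067/237534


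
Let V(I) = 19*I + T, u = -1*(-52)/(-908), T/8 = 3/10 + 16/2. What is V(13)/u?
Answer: -355709/65 ≈ -5472.4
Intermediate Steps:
T = 332/5 (T = 8*(3/10 + 16/2) = 8*(3*(⅒) + 16*(½)) = 8*(3/10 + 8) = 8*(83/10) = 332/5 ≈ 66.400)
u = -13/227 (u = 52*(-1/908) = -13/227 ≈ -0.057269)
V(I) = 332/5 + 19*I (V(I) = 19*I + 332/5 = 332/5 + 19*I)
V(13)/u = (332/5 + 19*13)/(-13/227) = (332/5 + 247)*(-227/13) = (1567/5)*(-227/13) = -355709/65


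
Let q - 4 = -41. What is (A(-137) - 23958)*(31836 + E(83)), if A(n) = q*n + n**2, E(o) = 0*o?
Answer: -3820320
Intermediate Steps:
q = -37 (q = 4 - 41 = -37)
E(o) = 0
A(n) = n**2 - 37*n (A(n) = -37*n + n**2 = n**2 - 37*n)
(A(-137) - 23958)*(31836 + E(83)) = (-137*(-37 - 137) - 23958)*(31836 + 0) = (-137*(-174) - 23958)*31836 = (23838 - 23958)*31836 = -120*31836 = -3820320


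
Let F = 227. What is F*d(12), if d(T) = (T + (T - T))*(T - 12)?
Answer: 0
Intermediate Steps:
d(T) = T*(-12 + T) (d(T) = (T + 0)*(-12 + T) = T*(-12 + T))
F*d(12) = 227*(12*(-12 + 12)) = 227*(12*0) = 227*0 = 0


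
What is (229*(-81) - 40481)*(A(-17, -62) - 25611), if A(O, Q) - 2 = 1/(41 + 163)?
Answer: 154193296025/102 ≈ 1.5117e+9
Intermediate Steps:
A(O, Q) = 409/204 (A(O, Q) = 2 + 1/(41 + 163) = 2 + 1/204 = 409/204)
(229*(-81) - 40481)*(A(-17, -62) - 25611) = (229*(-81) - 40481)*(409/204 - 25611) = (-18549 - 40481)*(-5224235/204) = -59030*(-5224235/204) = 154193296025/102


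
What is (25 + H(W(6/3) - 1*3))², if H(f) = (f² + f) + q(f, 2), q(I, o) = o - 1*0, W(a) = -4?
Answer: 4761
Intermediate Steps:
q(I, o) = o (q(I, o) = o + 0 = o)
H(f) = 2 + f + f² (H(f) = (f² + f) + 2 = (f + f²) + 2 = 2 + f + f²)
(25 + H(W(6/3) - 1*3))² = (25 + (2 + (-4 - 1*3) + (-4 - 1*3)²))² = (25 + (2 + (-4 - 3) + (-4 - 3)²))² = (25 + (2 - 7 + (-7)²))² = (25 + (2 - 7 + 49))² = (25 + 44)² = 69² = 4761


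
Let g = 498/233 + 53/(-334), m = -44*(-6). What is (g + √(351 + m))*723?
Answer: 111329709/77822 + 723*√615 ≈ 19360.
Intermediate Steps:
m = 264
g = 153983/77822 (g = 498*(1/233) + 53*(-1/334) = 498/233 - 53/334 = 153983/77822 ≈ 1.9787)
(g + √(351 + m))*723 = (153983/77822 + √(351 + 264))*723 = (153983/77822 + √615)*723 = 111329709/77822 + 723*√615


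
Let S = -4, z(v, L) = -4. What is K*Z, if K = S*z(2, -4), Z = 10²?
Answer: 1600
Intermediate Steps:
Z = 100
K = 16 (K = -4*(-4) = 16)
K*Z = 16*100 = 1600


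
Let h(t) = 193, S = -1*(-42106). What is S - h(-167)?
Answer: 41913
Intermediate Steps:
S = 42106
S - h(-167) = 42106 - 1*193 = 42106 - 193 = 41913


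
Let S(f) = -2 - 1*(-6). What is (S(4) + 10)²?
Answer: 196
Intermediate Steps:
S(f) = 4 (S(f) = -2 + 6 = 4)
(S(4) + 10)² = (4 + 10)² = 14² = 196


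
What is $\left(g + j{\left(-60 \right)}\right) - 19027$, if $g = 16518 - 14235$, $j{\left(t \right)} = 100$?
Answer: $-16644$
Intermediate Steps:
$g = 2283$ ($g = 16518 - 14235 = 2283$)
$\left(g + j{\left(-60 \right)}\right) - 19027 = \left(2283 + 100\right) - 19027 = 2383 - 19027 = -16644$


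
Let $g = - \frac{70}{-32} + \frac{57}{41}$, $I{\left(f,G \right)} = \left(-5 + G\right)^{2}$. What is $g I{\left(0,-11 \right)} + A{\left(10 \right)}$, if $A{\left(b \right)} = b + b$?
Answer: $\frac{38372}{41} \approx 935.9$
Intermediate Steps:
$A{\left(b \right)} = 2 b$
$g = \frac{2347}{656}$ ($g = \left(-70\right) \left(- \frac{1}{32}\right) + 57 \cdot \frac{1}{41} = \frac{35}{16} + \frac{57}{41} = \frac{2347}{656} \approx 3.5777$)
$g I{\left(0,-11 \right)} + A{\left(10 \right)} = \frac{2347 \left(-5 - 11\right)^{2}}{656} + 2 \cdot 10 = \frac{2347 \left(-16\right)^{2}}{656} + 20 = \frac{2347}{656} \cdot 256 + 20 = \frac{37552}{41} + 20 = \frac{38372}{41}$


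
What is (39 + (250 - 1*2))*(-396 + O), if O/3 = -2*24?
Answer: -154980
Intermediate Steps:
O = -144 (O = 3*(-2*24) = 3*(-48) = -144)
(39 + (250 - 1*2))*(-396 + O) = (39 + (250 - 1*2))*(-396 - 144) = (39 + (250 - 2))*(-540) = (39 + 248)*(-540) = 287*(-540) = -154980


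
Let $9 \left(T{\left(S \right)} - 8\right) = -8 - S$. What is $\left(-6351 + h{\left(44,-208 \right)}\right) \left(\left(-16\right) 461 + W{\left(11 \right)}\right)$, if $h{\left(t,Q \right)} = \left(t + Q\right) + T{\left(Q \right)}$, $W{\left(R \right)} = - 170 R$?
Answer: $\frac{179874766}{3} \approx 5.9958 \cdot 10^{7}$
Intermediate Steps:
$T{\left(S \right)} = \frac{64}{9} - \frac{S}{9}$ ($T{\left(S \right)} = 8 + \frac{-8 - S}{9} = 8 - \left(\frac{8}{9} + \frac{S}{9}\right) = \frac{64}{9} - \frac{S}{9}$)
$h{\left(t,Q \right)} = \frac{64}{9} + t + \frac{8 Q}{9}$ ($h{\left(t,Q \right)} = \left(t + Q\right) - \left(- \frac{64}{9} + \frac{Q}{9}\right) = \left(Q + t\right) - \left(- \frac{64}{9} + \frac{Q}{9}\right) = \frac{64}{9} + t + \frac{8 Q}{9}$)
$\left(-6351 + h{\left(44,-208 \right)}\right) \left(\left(-16\right) 461 + W{\left(11 \right)}\right) = \left(-6351 + \left(\frac{64}{9} + 44 + \frac{8}{9} \left(-208\right)\right)\right) \left(\left(-16\right) 461 - 1870\right) = \left(-6351 + \left(\frac{64}{9} + 44 - \frac{1664}{9}\right)\right) \left(-7376 - 1870\right) = \left(-6351 - \frac{1204}{9}\right) \left(-9246\right) = \left(- \frac{58363}{9}\right) \left(-9246\right) = \frac{179874766}{3}$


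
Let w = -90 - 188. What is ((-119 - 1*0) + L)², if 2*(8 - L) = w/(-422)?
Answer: 2207214361/178084 ≈ 12394.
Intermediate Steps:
w = -278
L = 3237/422 (L = 8 - (-139)/(-422) = 8 - (-139)*(-1)/422 = 8 - ½*139/211 = 8 - 139/422 = 3237/422 ≈ 7.6706)
((-119 - 1*0) + L)² = ((-119 - 1*0) + 3237/422)² = ((-119 + 0) + 3237/422)² = (-119 + 3237/422)² = (-46981/422)² = 2207214361/178084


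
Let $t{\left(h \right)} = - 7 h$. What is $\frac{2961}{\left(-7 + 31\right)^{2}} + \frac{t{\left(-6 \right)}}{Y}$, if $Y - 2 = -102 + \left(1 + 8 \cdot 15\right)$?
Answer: $\frac{457}{64} \approx 7.1406$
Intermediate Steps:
$Y = 21$ ($Y = 2 + \left(-102 + \left(1 + 8 \cdot 15\right)\right) = 2 + \left(-102 + \left(1 + 120\right)\right) = 2 + \left(-102 + 121\right) = 2 + 19 = 21$)
$\frac{2961}{\left(-7 + 31\right)^{2}} + \frac{t{\left(-6 \right)}}{Y} = \frac{2961}{\left(-7 + 31\right)^{2}} + \frac{\left(-7\right) \left(-6\right)}{21} = \frac{2961}{24^{2}} + 42 \cdot \frac{1}{21} = \frac{2961}{576} + 2 = 2961 \cdot \frac{1}{576} + 2 = \frac{329}{64} + 2 = \frac{457}{64}$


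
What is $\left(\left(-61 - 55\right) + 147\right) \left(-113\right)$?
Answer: $-3503$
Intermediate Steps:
$\left(\left(-61 - 55\right) + 147\right) \left(-113\right) = \left(-116 + 147\right) \left(-113\right) = 31 \left(-113\right) = -3503$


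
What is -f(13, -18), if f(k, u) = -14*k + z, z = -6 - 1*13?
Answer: 201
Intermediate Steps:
z = -19 (z = -6 - 13 = -19)
f(k, u) = -19 - 14*k (f(k, u) = -14*k - 19 = -19 - 14*k)
-f(13, -18) = -(-19 - 14*13) = -(-19 - 182) = -1*(-201) = 201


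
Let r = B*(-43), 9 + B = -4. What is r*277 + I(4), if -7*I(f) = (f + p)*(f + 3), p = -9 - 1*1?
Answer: 154849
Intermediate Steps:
B = -13 (B = -9 - 4 = -13)
p = -10 (p = -9 - 1 = -10)
I(f) = -(-10 + f)*(3 + f)/7 (I(f) = -(f - 10)*(f + 3)/7 = -(-10 + f)*(3 + f)/7)
r = 559 (r = -13*(-43) = 559)
r*277 + I(4) = 559*277 + (30/7 + 4 - ⅐*4²) = 154843 + (30/7 + 4 - ⅐*16) = 154843 + (30/7 + 4 - 16/7) = 154843 + 6 = 154849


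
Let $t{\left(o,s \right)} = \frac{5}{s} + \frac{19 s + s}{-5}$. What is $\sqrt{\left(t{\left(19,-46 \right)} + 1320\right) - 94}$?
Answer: $\frac{\sqrt{2983330}}{46} \approx 37.549$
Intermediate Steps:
$t{\left(o,s \right)} = - 4 s + \frac{5}{s}$ ($t{\left(o,s \right)} = \frac{5}{s} + 20 s \left(- \frac{1}{5}\right) = \frac{5}{s} - 4 s = - 4 s + \frac{5}{s}$)
$\sqrt{\left(t{\left(19,-46 \right)} + 1320\right) - 94} = \sqrt{\left(\left(\left(-4\right) \left(-46\right) + \frac{5}{-46}\right) + 1320\right) - 94} = \sqrt{\left(\left(184 + 5 \left(- \frac{1}{46}\right)\right) + 1320\right) - 94} = \sqrt{\left(\left(184 - \frac{5}{46}\right) + 1320\right) - 94} = \sqrt{\left(\frac{8459}{46} + 1320\right) - 94} = \sqrt{\frac{69179}{46} - 94} = \sqrt{\frac{64855}{46}} = \frac{\sqrt{2983330}}{46}$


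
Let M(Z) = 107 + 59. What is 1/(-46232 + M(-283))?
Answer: -1/46066 ≈ -2.1708e-5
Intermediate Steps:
M(Z) = 166
1/(-46232 + M(-283)) = 1/(-46232 + 166) = 1/(-46066) = -1/46066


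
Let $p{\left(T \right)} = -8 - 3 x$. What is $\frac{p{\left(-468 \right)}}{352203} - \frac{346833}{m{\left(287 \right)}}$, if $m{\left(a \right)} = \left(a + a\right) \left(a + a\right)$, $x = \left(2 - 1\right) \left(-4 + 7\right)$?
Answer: $- \frac{122161224191}{116042435628} \approx -1.0527$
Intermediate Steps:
$x = 3$ ($x = 1 \cdot 3 = 3$)
$m{\left(a \right)} = 4 a^{2}$ ($m{\left(a \right)} = 2 a 2 a = 4 a^{2}$)
$p{\left(T \right)} = -17$ ($p{\left(T \right)} = -8 - 9 = -17$)
$\frac{p{\left(-468 \right)}}{352203} - \frac{346833}{m{\left(287 \right)}} = - \frac{17}{352203} - \frac{346833}{4 \cdot 287^{2}} = \left(-17\right) \frac{1}{352203} - \frac{346833}{4 \cdot 82369} = - \frac{17}{352203} - \frac{346833}{329476} = - \frac{122161224191}{116042435628}$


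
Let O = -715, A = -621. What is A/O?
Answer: 621/715 ≈ 0.86853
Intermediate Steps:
A/O = -621/(-715) = -621*(-1/715) = 621/715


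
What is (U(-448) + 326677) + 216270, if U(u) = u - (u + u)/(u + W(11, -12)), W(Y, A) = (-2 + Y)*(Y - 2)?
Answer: 199096237/367 ≈ 5.4250e+5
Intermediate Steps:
W(Y, A) = (-2 + Y)² (W(Y, A) = (-2 + Y)*(-2 + Y) = (-2 + Y)²)
U(u) = u - 2*u/(81 + u) (U(u) = u - (u + u)/(u + (-2 + 11)²) = u - 2*u/(u + 9²) = u - 2*u/(u + 81) = u - 2*u/(81 + u))
(U(-448) + 326677) + 216270 = (-448*(79 - 448)/(81 - 448) + 326677) + 216270 = (-448*(-369)/(-367) + 326677) + 216270 = (-448*(-1/367)*(-369) + 326677) + 216270 = (-165312/367 + 326677) + 216270 = 119725147/367 + 216270 = 199096237/367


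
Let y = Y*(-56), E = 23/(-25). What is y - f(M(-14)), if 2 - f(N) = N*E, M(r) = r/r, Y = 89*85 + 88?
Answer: -10714273/25 ≈ -4.2857e+5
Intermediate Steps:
E = -23/25 (E = 23*(-1/25) = -23/25 ≈ -0.92000)
Y = 7653 (Y = 7565 + 88 = 7653)
M(r) = 1
f(N) = 2 + 23*N/25 (f(N) = 2 - N*(-23)/25 = 2 - (-23)*N/25 = 2 + 23*N/25)
y = -428568 (y = 7653*(-56) = -428568)
y - f(M(-14)) = -428568 - (2 + (23/25)*1) = -428568 - (2 + 23/25) = -428568 - 1*73/25 = -428568 - 73/25 = -10714273/25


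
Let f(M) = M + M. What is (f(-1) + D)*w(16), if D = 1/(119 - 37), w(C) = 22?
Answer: -1793/41 ≈ -43.732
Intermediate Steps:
D = 1/82 ≈ 0.012195
f(M) = 2*M
(f(-1) + D)*w(16) = (2*(-1) + 1/82)*22 = (-2 + 1/82)*22 = -163/82*22 = -1793/41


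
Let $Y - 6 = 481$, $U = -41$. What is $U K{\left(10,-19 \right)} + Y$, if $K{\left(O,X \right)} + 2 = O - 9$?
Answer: $528$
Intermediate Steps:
$K{\left(O,X \right)} = -11 + O$ ($K{\left(O,X \right)} = -2 + \left(O - 9\right) = -2 + \left(-9 + O\right) = -11 + O$)
$Y = 487$ ($Y = 6 + 481 = 487$)
$U K{\left(10,-19 \right)} + Y = - 41 \left(-11 + 10\right) + 487 = \left(-41\right) \left(-1\right) + 487 = 41 + 487 = 528$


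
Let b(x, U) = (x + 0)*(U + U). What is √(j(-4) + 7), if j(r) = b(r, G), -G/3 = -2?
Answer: I*√41 ≈ 6.4031*I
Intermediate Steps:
G = 6 (G = -3*(-2) = 6)
b(x, U) = 2*U*x (b(x, U) = x*(2*U) = 2*U*x)
j(r) = 12*r (j(r) = 2*6*r = 12*r)
√(j(-4) + 7) = √(12*(-4) + 7) = √(-48 + 7) = √(-41) = I*√41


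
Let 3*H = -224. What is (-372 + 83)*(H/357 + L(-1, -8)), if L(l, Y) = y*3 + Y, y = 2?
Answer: 5746/9 ≈ 638.44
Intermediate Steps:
L(l, Y) = 6 + Y (L(l, Y) = 2*3 + Y = 6 + Y)
H = -224/3 (H = (⅓)*(-224) = -224/3 ≈ -74.667)
(-372 + 83)*(H/357 + L(-1, -8)) = (-372 + 83)*(-224/3/357 + (6 - 8)) = -289*(-224/3*1/357 - 2) = -289*(-32/153 - 2) = -289*(-338/153) = 5746/9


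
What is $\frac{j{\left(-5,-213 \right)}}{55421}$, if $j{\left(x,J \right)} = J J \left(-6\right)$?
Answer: $- \frac{272214}{55421} \approx -4.9118$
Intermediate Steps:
$j{\left(x,J \right)} = - 6 J^{2}$ ($j{\left(x,J \right)} = J^{2} \left(-6\right) = - 6 J^{2}$)
$\frac{j{\left(-5,-213 \right)}}{55421} = \frac{\left(-6\right) \left(-213\right)^{2}}{55421} = \left(-6\right) 45369 \cdot \frac{1}{55421} = \left(-272214\right) \frac{1}{55421} = - \frac{272214}{55421}$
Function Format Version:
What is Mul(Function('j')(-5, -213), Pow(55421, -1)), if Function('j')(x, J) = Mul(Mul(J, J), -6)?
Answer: Rational(-272214, 55421) ≈ -4.9118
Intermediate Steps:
Function('j')(x, J) = Mul(-6, Pow(J, 2)) (Function('j')(x, J) = Mul(Pow(J, 2), -6) = Mul(-6, Pow(J, 2)))
Mul(Function('j')(-5, -213), Pow(55421, -1)) = Mul(Mul(-6, Pow(-213, 2)), Pow(55421, -1)) = Mul(Mul(-6, 45369), Rational(1, 55421)) = Mul(-272214, Rational(1, 55421)) = Rational(-272214, 55421)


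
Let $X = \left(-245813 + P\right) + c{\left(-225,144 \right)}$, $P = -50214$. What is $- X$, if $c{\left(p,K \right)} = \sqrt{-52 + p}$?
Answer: $296027 - i \sqrt{277} \approx 2.9603 \cdot 10^{5} - 16.643 i$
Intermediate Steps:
$X = -296027 + i \sqrt{277}$ ($X = \left(-245813 - 50214\right) + \sqrt{-52 - 225} = -296027 + \sqrt{-277} = -296027 + i \sqrt{277} \approx -2.9603 \cdot 10^{5} + 16.643 i$)
$- X = - (-296027 + i \sqrt{277}) = 296027 - i \sqrt{277}$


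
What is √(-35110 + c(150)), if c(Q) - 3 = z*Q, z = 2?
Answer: I*√34807 ≈ 186.57*I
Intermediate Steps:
c(Q) = 3 + 2*Q
√(-35110 + c(150)) = √(-35110 + (3 + 2*150)) = √(-35110 + (3 + 300)) = √(-35110 + 303) = √(-34807) = I*√34807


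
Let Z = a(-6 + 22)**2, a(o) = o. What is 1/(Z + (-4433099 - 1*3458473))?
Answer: -1/7891316 ≈ -1.2672e-7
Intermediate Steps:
Z = 256 (Z = (-6 + 22)**2 = 16**2 = 256)
1/(Z + (-4433099 - 1*3458473)) = 1/(256 + (-4433099 - 1*3458473)) = 1/(256 + (-4433099 - 3458473)) = 1/(256 - 7891572) = 1/(-7891316) = -1/7891316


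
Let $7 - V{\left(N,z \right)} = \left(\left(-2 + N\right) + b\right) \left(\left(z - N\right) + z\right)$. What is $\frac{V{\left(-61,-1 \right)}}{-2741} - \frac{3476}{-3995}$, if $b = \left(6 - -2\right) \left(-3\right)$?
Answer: $- \frac{11006584}{10950295} \approx -1.0051$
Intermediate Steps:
$b = -24$ ($b = \left(6 + 2\right) \left(-3\right) = 8 \left(-3\right) = -24$)
$V{\left(N,z \right)} = 7 - \left(-26 + N\right) \left(- N + 2 z\right)$ ($V{\left(N,z \right)} = 7 - \left(\left(-2 + N\right) - 24\right) \left(\left(z - N\right) + z\right) = 7 - \left(-26 + N\right) \left(- N + 2 z\right)$)
$\frac{V{\left(-61,-1 \right)}}{-2741} - \frac{3476}{-3995} = \frac{7 + \left(-61\right)^{2} - -1586 + 52 \left(-1\right) - \left(-122\right) \left(-1\right)}{-2741} - \frac{3476}{-3995} = \left(7 + 3721 + 1586 - 52 - 122\right) \left(- \frac{1}{2741}\right) - - \frac{3476}{3995} = 5140 \left(- \frac{1}{2741}\right) + \frac{3476}{3995} = - \frac{5140}{2741} + \frac{3476}{3995} = - \frac{11006584}{10950295}$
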